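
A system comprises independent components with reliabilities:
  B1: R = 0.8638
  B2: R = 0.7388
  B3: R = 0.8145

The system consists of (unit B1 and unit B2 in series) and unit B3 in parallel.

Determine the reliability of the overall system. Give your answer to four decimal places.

0.9329

Series (B1 and B2): 0.863800 × 0.738800 = 0.638175
Parallel ([0.638175] and B3): 1 − (1 − 0.638175)(1 − 0.814500) = 0.9329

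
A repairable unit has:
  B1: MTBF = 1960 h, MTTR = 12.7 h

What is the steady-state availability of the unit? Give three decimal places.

0.994

A(B1) = MTBF/(MTBF+MTTR) = 1960/(1960+12.7) = 0.994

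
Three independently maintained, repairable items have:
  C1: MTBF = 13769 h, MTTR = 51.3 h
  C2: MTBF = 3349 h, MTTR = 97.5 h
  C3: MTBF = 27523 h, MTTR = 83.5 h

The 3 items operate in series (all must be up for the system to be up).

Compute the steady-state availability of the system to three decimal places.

A(C1) = MTBF/(MTBF+MTTR) = 13769/(13769+51.3) = 0.996288
A(C2) = MTBF/(MTBF+MTTR) = 3349/(3349+97.5) = 0.971710
A(C3) = MTBF/(MTBF+MTTR) = 27523/(27523+83.5) = 0.996975
Series availability: 0.996288 × 0.971710 × 0.996975 = 0.965

0.965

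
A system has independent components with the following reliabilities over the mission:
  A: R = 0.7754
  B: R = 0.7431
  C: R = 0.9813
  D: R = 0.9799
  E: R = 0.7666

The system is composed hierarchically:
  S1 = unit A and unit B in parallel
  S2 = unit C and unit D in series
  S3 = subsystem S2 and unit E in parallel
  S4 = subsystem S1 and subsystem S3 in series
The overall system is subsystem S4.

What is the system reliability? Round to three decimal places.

Parallel (A and B): 1 − (1 − 0.77540)(1 − 0.74310) = 0.94230
Series (C and D): 0.98130 × 0.97990 = 0.96158
Parallel ([0.96158] and E): 1 − (1 − 0.96158)(1 − 0.76660) = 0.99103
Series ([0.94230] and [0.99103]): 0.94230 × 0.99103 = 0.934

0.934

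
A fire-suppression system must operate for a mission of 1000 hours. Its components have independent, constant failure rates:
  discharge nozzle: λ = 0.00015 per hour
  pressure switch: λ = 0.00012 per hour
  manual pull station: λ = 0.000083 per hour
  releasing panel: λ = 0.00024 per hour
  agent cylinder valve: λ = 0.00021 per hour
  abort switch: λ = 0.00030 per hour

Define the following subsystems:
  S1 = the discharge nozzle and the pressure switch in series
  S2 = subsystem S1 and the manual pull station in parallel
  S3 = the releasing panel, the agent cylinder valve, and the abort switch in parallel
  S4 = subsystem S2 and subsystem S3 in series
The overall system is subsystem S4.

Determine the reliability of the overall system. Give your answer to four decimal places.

0.9709

R(discharge nozzle) = exp(−0.00015 × 1000) = 0.860708
R(pressure switch) = exp(−0.00012 × 1000) = 0.886920
R(manual pull station) = exp(−0.000083 × 1000) = 0.920351
R(releasing panel) = exp(−0.00024 × 1000) = 0.786628
R(agent cylinder valve) = exp(−0.00021 × 1000) = 0.810584
R(abort switch) = exp(−0.00030 × 1000) = 0.740818
Series (discharge nozzle and pressure switch): 0.860708 × 0.886920 = 0.763379
Parallel ([0.763379] and manual pull station): 1 − (1 − 0.763379)(1 − 0.920351) = 0.981153
Parallel (releasing panel, agent cylinder valve, and abort switch): 1 − (1 − 0.786628)(1 − 0.810584)(1 − 0.740818) = 0.989525
Series ([0.981153] and [0.989525]): 0.981153 × 0.989525 = 0.9709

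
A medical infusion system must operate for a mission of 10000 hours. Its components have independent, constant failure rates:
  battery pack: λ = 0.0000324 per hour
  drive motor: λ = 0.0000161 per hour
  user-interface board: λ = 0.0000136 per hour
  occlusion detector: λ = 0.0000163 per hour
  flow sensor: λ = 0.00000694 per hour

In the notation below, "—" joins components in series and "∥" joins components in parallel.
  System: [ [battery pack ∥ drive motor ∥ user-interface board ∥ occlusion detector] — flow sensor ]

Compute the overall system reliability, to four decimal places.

0.9322

R(battery pack) = exp(−0.0000324 × 10000) = 0.723250
R(drive motor) = exp(−0.0000161 × 10000) = 0.851292
R(user-interface board) = exp(−0.0000136 × 10000) = 0.872843
R(occlusion detector) = exp(−0.0000163 × 10000) = 0.849591
R(flow sensor) = exp(−0.00000694 × 10000) = 0.932953
Parallel (battery pack, drive motor, user-interface board, and occlusion detector): 1 − (1 − 0.723250)(1 − 0.851292)(1 − 0.872843)(1 − 0.849591) = 0.999213
Series ([0.999213] and flow sensor): 0.999213 × 0.932953 = 0.9322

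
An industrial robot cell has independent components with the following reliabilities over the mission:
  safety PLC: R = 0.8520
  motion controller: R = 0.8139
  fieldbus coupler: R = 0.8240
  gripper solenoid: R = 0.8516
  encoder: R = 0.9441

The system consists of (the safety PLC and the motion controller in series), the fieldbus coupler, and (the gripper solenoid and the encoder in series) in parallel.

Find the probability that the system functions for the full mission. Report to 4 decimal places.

Series (safety PLC and motion controller): 0.852000 × 0.813900 = 0.693443
Series (gripper solenoid and encoder): 0.851600 × 0.944100 = 0.803996
Parallel ([0.693443], fieldbus coupler, and [0.803996]): 1 − (1 − 0.693443)(1 − 0.824000)(1 − 0.803996) = 0.9894

0.9894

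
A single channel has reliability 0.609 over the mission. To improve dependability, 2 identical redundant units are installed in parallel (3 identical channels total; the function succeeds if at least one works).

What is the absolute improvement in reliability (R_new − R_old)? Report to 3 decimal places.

R_before = 0.609
R_after = 1 − (1 − 0.609)^3 = 0.940
ΔR = 0.940 − 0.609 = 0.331

0.331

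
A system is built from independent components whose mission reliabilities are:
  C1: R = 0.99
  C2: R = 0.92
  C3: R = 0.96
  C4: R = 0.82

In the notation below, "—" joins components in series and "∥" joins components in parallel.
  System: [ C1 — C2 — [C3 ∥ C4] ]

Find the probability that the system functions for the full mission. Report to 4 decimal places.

Parallel (C3 and C4): 1 − (1 − 0.960000)(1 − 0.820000) = 0.992800
Series (C1, C2, and [0.992800]): 0.990000 × 0.920000 × 0.992800 = 0.9042

0.9042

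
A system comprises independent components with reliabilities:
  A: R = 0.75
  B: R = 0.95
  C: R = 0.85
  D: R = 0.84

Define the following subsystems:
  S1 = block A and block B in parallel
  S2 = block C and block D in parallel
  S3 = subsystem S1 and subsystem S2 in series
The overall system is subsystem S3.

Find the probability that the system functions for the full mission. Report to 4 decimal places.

Parallel (A and B): 1 − (1 − 0.750000)(1 − 0.950000) = 0.987500
Parallel (C and D): 1 − (1 − 0.850000)(1 − 0.840000) = 0.976000
Series ([0.987500] and [0.976000]): 0.987500 × 0.976000 = 0.9638

0.9638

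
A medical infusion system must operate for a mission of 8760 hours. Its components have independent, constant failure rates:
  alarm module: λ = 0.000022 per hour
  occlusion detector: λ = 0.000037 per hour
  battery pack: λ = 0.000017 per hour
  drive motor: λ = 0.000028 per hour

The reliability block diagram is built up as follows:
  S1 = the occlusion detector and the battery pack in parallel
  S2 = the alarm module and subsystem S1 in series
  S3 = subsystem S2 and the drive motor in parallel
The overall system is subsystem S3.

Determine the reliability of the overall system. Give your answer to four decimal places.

R(alarm module) = exp(−0.000022 × 8760) = 0.824713
R(occlusion detector) = exp(−0.000037 × 8760) = 0.723163
R(battery pack) = exp(−0.000017 × 8760) = 0.861638
R(drive motor) = exp(−0.000028 × 8760) = 0.782485
Parallel (occlusion detector and battery pack): 1 − (1 − 0.723163)(1 − 0.861638) = 0.961696
Series (alarm module and [0.961696]): 0.824713 × 0.961696 = 0.793123
Parallel ([0.793123] and drive motor): 1 − (1 − 0.793123)(1 − 0.782485) = 0.9550

0.9550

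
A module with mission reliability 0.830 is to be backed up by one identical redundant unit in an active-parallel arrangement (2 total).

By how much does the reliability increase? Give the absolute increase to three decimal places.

R_before = 0.830
R_after = 1 − (1 − 0.830)^2 = 0.971
ΔR = 0.971 − 0.830 = 0.141

0.141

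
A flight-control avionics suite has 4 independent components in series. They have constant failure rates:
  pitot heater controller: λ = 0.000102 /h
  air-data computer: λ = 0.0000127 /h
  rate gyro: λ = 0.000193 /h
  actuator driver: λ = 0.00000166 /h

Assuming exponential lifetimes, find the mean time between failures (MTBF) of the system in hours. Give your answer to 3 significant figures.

3230

Series of exponential components: λ_sys = Σ λ_i
λ_sys = 0.000102 + 0.0000127 + 0.000193 + 0.00000166 = 3.0936e-04 /h
MTBF = 1 / λ_sys = 3230 h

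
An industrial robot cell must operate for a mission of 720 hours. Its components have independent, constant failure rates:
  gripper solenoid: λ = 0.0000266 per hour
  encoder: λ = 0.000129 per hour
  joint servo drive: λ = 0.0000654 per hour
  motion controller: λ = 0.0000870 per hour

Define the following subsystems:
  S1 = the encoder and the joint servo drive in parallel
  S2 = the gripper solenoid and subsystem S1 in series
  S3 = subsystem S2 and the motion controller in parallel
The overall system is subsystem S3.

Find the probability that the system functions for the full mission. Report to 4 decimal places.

0.9986

R(gripper solenoid) = exp(−0.0000266 × 720) = 0.981030
R(encoder) = exp(−0.000129 × 720) = 0.911303
R(joint servo drive) = exp(−0.0000654 × 720) = 0.954003
R(motion controller) = exp(−0.0000870 × 720) = 0.939282
Parallel (encoder and joint servo drive): 1 − (1 − 0.911303)(1 − 0.954003) = 0.995920
Series (gripper solenoid and [0.995920]): 0.981030 × 0.995920 = 0.977027
Parallel ([0.977027] and motion controller): 1 − (1 − 0.977027)(1 − 0.939282) = 0.9986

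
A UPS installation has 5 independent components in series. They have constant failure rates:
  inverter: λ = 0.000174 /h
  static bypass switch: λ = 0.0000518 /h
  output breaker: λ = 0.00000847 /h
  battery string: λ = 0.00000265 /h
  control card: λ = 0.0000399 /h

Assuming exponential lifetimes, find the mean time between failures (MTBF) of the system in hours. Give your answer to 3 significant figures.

3610

Series of exponential components: λ_sys = Σ λ_i
λ_sys = 0.000174 + 0.0000518 + 0.00000847 + 0.00000265 + 0.0000399 = 2.7682e-04 /h
MTBF = 1 / λ_sys = 3610 h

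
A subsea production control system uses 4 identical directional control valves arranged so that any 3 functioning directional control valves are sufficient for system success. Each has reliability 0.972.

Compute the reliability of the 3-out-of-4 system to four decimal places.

R = Σ_{i=3}^{4} C(4,i) p^i (1−p)^{4−i} with p = 0.972
C(4,3)·0.972^3·0.028^1 = 0.102853
C(4,4)·0.972^4·0.028^0 = 0.892617
Sum = 0.9955

0.9955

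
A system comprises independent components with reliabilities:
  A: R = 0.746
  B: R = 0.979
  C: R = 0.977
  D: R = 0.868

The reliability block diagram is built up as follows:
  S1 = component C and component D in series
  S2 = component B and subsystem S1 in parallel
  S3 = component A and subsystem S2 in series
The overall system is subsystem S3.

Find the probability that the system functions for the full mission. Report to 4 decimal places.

0.7436

Series (C and D): 0.977000 × 0.868000 = 0.848036
Parallel (B and [0.848036]): 1 − (1 − 0.979000)(1 − 0.848036) = 0.996809
Series (A and [0.996809]): 0.746000 × 0.996809 = 0.7436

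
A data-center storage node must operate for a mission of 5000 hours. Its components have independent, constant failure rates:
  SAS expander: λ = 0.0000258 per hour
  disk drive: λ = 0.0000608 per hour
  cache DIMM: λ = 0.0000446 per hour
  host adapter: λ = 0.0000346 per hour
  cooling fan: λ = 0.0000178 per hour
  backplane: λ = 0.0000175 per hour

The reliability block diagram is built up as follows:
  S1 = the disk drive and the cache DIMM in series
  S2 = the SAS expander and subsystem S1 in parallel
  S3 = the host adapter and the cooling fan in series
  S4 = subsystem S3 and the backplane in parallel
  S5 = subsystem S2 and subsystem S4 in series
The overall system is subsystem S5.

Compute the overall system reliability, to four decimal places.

0.9321

R(SAS expander) = exp(−0.0000258 × 5000) = 0.878974
R(disk drive) = exp(−0.0000608 × 5000) = 0.737861
R(cache DIMM) = exp(−0.0000446 × 5000) = 0.800115
R(host adapter) = exp(−0.0000346 × 5000) = 0.841138
R(cooling fan) = exp(−0.0000178 × 5000) = 0.914846
R(backplane) = exp(−0.0000175 × 5000) = 0.916219
Series (disk drive and cache DIMM): 0.737861 × 0.800115 = 0.590374
Parallel (SAS expander and [0.590374]): 1 − (1 − 0.878974)(1 − 0.590374) = 0.950425
Series (host adapter and cooling fan): 0.841138 × 0.914846 = 0.769512
Parallel ([0.769512] and backplane): 1 − (1 − 0.769512)(1 − 0.916219) = 0.980689
Series ([0.950425] and [0.980689]): 0.950425 × 0.980689 = 0.9321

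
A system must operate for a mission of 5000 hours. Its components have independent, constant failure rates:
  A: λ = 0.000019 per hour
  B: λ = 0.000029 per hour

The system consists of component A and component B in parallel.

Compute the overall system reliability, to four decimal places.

0.9878

R(A) = exp(−0.000019 × 5000) = 0.909373
R(B) = exp(−0.000029 × 5000) = 0.865022
Parallel (A and B): 1 − (1 − 0.909373)(1 − 0.865022) = 0.9878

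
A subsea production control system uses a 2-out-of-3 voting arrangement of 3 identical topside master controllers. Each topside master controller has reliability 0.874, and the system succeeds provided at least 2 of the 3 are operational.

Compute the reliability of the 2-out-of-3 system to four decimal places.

R = Σ_{i=2}^{3} C(3,i) p^i (1−p)^{3−i} with p = 0.874
C(3,2)·0.874^2·0.126^1 = 0.288745
C(3,3)·0.874^3·0.126^0 = 0.667628
Sum = 0.9564

0.9564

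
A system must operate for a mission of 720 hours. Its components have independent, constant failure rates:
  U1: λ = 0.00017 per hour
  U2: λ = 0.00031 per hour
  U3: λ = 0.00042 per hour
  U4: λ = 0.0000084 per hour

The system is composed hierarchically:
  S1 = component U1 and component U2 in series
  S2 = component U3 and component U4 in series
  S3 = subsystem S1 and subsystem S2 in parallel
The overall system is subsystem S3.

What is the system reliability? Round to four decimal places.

0.9224

R(U1) = exp(−0.00017 × 720) = 0.884794
R(U2) = exp(−0.00031 × 720) = 0.799955
R(U3) = exp(−0.00042 × 720) = 0.739042
R(U4) = exp(−0.0000084 × 720) = 0.993970
Series (U1 and U2): 0.884794 × 0.799955 = 0.707795
Series (U3 and U4): 0.739042 × 0.993970 = 0.734586
Parallel ([0.707795] and [0.734586]): 1 − (1 − 0.707795)(1 − 0.734586) = 0.9224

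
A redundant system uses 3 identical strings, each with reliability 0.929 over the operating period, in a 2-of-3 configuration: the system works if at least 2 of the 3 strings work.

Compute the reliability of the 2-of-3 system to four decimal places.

R = Σ_{i=2}^{3} C(3,i) p^i (1−p)^{3−i} with p = 0.929
C(3,2)·0.929^2·0.071^1 = 0.183828
C(3,3)·0.929^3·0.071^0 = 0.801765
Sum = 0.9856

0.9856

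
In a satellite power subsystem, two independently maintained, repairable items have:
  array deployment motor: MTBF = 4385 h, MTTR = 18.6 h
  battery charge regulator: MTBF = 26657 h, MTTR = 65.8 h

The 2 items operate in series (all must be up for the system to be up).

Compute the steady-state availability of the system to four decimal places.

0.9933

A(array deployment motor) = MTBF/(MTBF+MTTR) = 4385/(4385+18.6) = 0.995776
A(battery charge regulator) = MTBF/(MTBF+MTTR) = 26657/(26657+65.8) = 0.997538
Series availability: 0.995776 × 0.997538 = 0.9933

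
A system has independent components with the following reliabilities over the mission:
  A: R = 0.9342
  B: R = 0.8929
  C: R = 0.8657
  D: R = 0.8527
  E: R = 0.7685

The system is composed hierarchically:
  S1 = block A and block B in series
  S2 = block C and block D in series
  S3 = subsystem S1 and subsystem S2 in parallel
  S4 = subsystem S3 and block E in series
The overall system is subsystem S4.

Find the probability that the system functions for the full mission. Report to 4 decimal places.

Series (A and B): 0.934200 × 0.892900 = 0.834147
Series (C and D): 0.865700 × 0.852700 = 0.738182
Parallel ([0.834147] and [0.738182]): 1 − (1 − 0.834147)(1 − 0.738182) = 0.956577
Series ([0.956577] and E): 0.956577 × 0.768500 = 0.7351

0.7351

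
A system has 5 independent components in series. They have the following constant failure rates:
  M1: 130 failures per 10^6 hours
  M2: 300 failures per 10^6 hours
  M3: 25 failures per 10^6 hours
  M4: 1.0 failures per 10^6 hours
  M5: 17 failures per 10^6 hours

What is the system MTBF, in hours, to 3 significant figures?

Series of exponential components: λ_sys = Σ λ_i
λ_sys = 0.00013 + 0.00030 + 0.000025 + 0.0000010 + 0.000017 = 4.7300e-04 /h
MTBF = 1 / λ_sys = 2110 h

2110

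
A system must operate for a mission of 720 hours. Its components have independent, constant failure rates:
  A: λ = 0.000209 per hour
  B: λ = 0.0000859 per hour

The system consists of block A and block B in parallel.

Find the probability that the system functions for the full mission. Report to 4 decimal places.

R(A) = exp(−0.000209 × 720) = 0.860295
R(B) = exp(−0.0000859 × 720) = 0.940026
Parallel (A and B): 1 − (1 − 0.860295)(1 − 0.940026) = 0.9916

0.9916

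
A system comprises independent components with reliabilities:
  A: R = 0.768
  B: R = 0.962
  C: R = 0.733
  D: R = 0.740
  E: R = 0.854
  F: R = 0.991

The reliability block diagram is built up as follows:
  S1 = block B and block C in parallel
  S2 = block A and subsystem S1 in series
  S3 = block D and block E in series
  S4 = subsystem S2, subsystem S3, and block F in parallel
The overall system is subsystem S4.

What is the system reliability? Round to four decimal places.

0.9992

Parallel (B and C): 1 − (1 − 0.962000)(1 − 0.733000) = 0.989854
Series (A and [0.989854]): 0.768000 × 0.989854 = 0.760208
Series (D and E): 0.740000 × 0.854000 = 0.631960
Parallel ([0.760208], [0.631960], and F): 1 − (1 − 0.760208)(1 − 0.631960)(1 − 0.991000) = 0.9992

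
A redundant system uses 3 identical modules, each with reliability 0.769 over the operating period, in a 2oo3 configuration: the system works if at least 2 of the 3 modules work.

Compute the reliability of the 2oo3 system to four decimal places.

R = Σ_{i=2}^{3} C(3,i) p^i (1−p)^{3−i} with p = 0.769
C(3,2)·0.769^2·0.231^1 = 0.409813
C(3,3)·0.769^3·0.231^0 = 0.454757
Sum = 0.8646

0.8646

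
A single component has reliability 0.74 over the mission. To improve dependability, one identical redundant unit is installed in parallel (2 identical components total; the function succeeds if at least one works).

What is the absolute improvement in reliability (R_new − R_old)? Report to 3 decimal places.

0.192

R_before = 0.74
R_after = 1 − (1 − 0.74)^2 = 0.932
ΔR = 0.932 − 0.74 = 0.192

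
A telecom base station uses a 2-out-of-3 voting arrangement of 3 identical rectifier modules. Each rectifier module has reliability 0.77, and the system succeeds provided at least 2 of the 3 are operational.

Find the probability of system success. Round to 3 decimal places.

0.866

R = Σ_{i=2}^{3} C(3,i) p^i (1−p)^{3−i} with p = 0.77
C(3,2)·0.77^2·0.23^1 = 0.40910
C(3,3)·0.77^3·0.23^0 = 0.45653
Sum = 0.866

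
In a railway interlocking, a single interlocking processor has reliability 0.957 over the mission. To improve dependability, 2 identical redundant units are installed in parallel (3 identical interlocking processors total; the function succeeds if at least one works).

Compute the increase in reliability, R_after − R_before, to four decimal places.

R_before = 0.957
R_after = 1 − (1 − 0.957)^3 = 0.9999
ΔR = 0.9999 − 0.957 = 0.0429

0.0429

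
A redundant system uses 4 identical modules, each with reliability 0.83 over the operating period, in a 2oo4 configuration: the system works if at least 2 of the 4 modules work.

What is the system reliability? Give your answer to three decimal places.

R = Σ_{i=2}^{4} C(4,i) p^i (1−p)^{4−i} with p = 0.83
C(4,2)·0.83^2·0.17^2 = 0.11946
C(4,3)·0.83^3·0.17^1 = 0.38882
C(4,4)·0.83^4·0.17^0 = 0.47458
Sum = 0.983

0.983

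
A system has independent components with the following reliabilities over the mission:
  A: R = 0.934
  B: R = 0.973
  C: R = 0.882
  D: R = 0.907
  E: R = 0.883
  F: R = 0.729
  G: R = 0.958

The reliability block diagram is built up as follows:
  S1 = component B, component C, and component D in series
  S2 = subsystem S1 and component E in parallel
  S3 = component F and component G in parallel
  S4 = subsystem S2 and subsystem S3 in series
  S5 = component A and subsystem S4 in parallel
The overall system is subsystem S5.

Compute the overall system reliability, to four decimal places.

Series (B, C, and D): 0.973000 × 0.882000 × 0.907000 = 0.778375
Parallel ([0.778375] and E): 1 − (1 − 0.778375)(1 − 0.883000) = 0.974070
Parallel (F and G): 1 − (1 − 0.729000)(1 − 0.958000) = 0.988618
Series ([0.974070] and [0.988618]): 0.974070 × 0.988618 = 0.962983
Parallel (A and [0.962983]): 1 − (1 − 0.934000)(1 − 0.962983) = 0.9976

0.9976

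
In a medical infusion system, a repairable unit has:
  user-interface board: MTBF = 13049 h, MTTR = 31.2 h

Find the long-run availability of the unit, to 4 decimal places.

0.9976

A(user-interface board) = MTBF/(MTBF+MTTR) = 13049/(13049+31.2) = 0.9976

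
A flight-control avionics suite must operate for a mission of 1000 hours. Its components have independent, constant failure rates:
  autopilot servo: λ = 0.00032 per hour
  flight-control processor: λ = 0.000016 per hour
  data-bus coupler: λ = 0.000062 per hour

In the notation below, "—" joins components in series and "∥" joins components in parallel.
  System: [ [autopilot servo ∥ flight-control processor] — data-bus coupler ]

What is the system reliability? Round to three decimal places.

R(autopilot servo) = exp(−0.00032 × 1000) = 0.72615
R(flight-control processor) = exp(−0.000016 × 1000) = 0.98413
R(data-bus coupler) = exp(−0.000062 × 1000) = 0.93988
Parallel (autopilot servo and flight-control processor): 1 − (1 − 0.72615)(1 − 0.98413) = 0.99565
Series ([0.99565] and data-bus coupler): 0.99565 × 0.93988 = 0.936

0.936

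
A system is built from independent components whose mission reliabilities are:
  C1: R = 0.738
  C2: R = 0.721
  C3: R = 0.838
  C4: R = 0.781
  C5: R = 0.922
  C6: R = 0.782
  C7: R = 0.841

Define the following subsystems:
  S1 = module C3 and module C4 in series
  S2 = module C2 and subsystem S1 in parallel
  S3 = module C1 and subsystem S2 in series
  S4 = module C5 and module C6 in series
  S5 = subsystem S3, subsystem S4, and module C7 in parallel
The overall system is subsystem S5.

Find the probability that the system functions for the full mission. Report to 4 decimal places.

0.9852

Series (C3 and C4): 0.838000 × 0.781000 = 0.654478
Parallel (C2 and [0.654478]): 1 − (1 − 0.721000)(1 − 0.654478) = 0.903599
Series (C1 and [0.903599]): 0.738000 × 0.903599 = 0.666856
Series (C5 and C6): 0.922000 × 0.782000 = 0.721004
Parallel ([0.666856], [0.721004], and C7): 1 − (1 − 0.666856)(1 − 0.721004)(1 − 0.841000) = 0.9852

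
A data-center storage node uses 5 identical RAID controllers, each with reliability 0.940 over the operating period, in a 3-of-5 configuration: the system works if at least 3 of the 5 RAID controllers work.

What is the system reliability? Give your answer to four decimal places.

R = Σ_{i=3}^{5} C(5,i) p^i (1−p)^{5−i} with p = 0.940
C(5,3)·0.940^3·0.060^2 = 0.029901
C(5,4)·0.940^4·0.060^1 = 0.234225
C(5,5)·0.940^5·0.060^0 = 0.733904
Sum = 0.9980

0.9980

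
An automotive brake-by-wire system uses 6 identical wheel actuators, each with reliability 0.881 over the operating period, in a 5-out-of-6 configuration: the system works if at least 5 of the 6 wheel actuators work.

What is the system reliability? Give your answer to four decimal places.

0.8465

R = Σ_{i=5}^{6} C(6,i) p^i (1−p)^{6−i} with p = 0.881
C(6,5)·0.881^5·0.119^1 = 0.378946
C(6,6)·0.881^6·0.119^0 = 0.467579
Sum = 0.8465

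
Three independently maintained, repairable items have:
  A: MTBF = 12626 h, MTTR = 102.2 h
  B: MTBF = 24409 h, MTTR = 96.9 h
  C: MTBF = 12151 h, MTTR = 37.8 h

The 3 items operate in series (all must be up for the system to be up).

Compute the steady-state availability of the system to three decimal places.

0.985

A(A) = MTBF/(MTBF+MTTR) = 12626/(12626+102.2) = 0.991971
A(B) = MTBF/(MTBF+MTTR) = 24409/(24409+96.9) = 0.996046
A(C) = MTBF/(MTBF+MTTR) = 12151/(12151+37.8) = 0.996899
Series availability: 0.991971 × 0.996046 × 0.996899 = 0.985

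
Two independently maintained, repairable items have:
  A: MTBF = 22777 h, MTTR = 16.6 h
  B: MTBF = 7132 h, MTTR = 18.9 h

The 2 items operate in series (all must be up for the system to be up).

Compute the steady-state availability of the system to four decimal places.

0.9966

A(A) = MTBF/(MTBF+MTTR) = 22777/(22777+16.6) = 0.999272
A(B) = MTBF/(MTBF+MTTR) = 7132/(7132+18.9) = 0.997357
Series availability: 0.999272 × 0.997357 = 0.9966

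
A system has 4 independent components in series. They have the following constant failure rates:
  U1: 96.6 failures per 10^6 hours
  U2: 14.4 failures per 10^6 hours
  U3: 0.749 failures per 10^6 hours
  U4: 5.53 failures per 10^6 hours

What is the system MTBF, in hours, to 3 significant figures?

Series of exponential components: λ_sys = Σ λ_i
λ_sys = 0.0000966 + 0.0000144 + 0.000000749 + 0.00000553 = 1.1728e-04 /h
MTBF = 1 / λ_sys = 8530 h

8530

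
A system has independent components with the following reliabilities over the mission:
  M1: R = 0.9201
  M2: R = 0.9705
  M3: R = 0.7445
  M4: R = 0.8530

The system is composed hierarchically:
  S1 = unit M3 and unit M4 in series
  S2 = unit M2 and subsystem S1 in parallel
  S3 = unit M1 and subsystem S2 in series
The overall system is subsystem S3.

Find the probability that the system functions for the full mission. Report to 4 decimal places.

0.9102

Series (M3 and M4): 0.744500 × 0.853000 = 0.635059
Parallel (M2 and [0.635059]): 1 − (1 − 0.970500)(1 − 0.635059) = 0.989234
Series (M1 and [0.989234]): 0.920100 × 0.989234 = 0.9102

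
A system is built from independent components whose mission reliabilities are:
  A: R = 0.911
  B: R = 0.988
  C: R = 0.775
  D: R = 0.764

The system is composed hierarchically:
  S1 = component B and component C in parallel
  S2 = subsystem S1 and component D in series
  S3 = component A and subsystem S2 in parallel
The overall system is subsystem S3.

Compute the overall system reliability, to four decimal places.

0.9788

Parallel (B and C): 1 − (1 − 0.988000)(1 − 0.775000) = 0.997300
Series ([0.997300] and D): 0.997300 × 0.764000 = 0.761937
Parallel (A and [0.761937]): 1 − (1 − 0.911000)(1 − 0.761937) = 0.9788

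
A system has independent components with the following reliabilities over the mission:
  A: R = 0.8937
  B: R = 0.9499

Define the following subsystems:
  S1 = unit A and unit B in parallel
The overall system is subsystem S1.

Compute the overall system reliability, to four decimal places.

0.9947

Parallel (A and B): 1 − (1 − 0.893700)(1 − 0.949900) = 0.9947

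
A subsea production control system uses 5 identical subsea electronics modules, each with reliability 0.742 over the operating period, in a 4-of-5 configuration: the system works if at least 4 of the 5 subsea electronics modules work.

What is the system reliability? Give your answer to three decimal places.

0.616

R = Σ_{i=4}^{5} C(5,i) p^i (1−p)^{5−i} with p = 0.742
C(5,4)·0.742^4·0.258^1 = 0.39103
C(5,5)·0.742^5·0.258^0 = 0.22492
Sum = 0.616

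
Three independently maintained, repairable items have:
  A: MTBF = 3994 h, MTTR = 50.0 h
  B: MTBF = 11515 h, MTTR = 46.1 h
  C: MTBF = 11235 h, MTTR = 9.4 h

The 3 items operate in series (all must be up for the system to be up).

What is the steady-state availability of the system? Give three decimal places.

0.983

A(A) = MTBF/(MTBF+MTTR) = 3994/(3994+50.0) = 0.987636
A(B) = MTBF/(MTBF+MTTR) = 11515/(11515+46.1) = 0.996012
A(C) = MTBF/(MTBF+MTTR) = 11235/(11235+9.4) = 0.999164
Series availability: 0.987636 × 0.996012 × 0.999164 = 0.983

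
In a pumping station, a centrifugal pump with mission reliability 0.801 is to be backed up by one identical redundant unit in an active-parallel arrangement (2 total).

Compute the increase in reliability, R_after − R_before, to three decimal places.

R_before = 0.801
R_after = 1 − (1 − 0.801)^2 = 0.960
ΔR = 0.960 − 0.801 = 0.159

0.159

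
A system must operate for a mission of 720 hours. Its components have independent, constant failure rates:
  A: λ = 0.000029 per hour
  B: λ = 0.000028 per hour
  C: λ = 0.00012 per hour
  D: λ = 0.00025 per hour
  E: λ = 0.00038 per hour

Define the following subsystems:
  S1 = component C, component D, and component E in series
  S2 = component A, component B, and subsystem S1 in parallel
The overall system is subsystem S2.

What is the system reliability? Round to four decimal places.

0.9998

R(A) = exp(−0.000029 × 720) = 0.979336
R(B) = exp(−0.000028 × 720) = 0.980042
R(C) = exp(−0.00012 × 720) = 0.917227
R(D) = exp(−0.00025 × 720) = 0.835270
R(E) = exp(−0.00038 × 720) = 0.760636
Series (C, D, and E): 0.917227 × 0.835270 × 0.760636 = 0.582748
Parallel (A, B, and [0.582748]): 1 − (1 − 0.979336)(1 − 0.980042)(1 − 0.582748) = 0.9998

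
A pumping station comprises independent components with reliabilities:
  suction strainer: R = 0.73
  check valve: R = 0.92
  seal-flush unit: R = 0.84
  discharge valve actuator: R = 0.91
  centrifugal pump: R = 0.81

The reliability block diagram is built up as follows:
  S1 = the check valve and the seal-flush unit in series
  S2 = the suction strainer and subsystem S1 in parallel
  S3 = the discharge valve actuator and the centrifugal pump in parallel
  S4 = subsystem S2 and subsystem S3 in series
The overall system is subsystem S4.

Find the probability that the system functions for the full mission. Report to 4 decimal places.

Series (check valve and seal-flush unit): 0.920000 × 0.840000 = 0.772800
Parallel (suction strainer and [0.772800]): 1 − (1 − 0.730000)(1 − 0.772800) = 0.938656
Parallel (discharge valve actuator and centrifugal pump): 1 − (1 − 0.910000)(1 − 0.810000) = 0.982900
Series ([0.938656] and [0.982900]): 0.938656 × 0.982900 = 0.9226

0.9226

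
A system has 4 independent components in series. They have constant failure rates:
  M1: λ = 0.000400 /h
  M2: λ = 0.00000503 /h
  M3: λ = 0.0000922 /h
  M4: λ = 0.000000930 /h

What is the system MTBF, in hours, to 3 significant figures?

Series of exponential components: λ_sys = Σ λ_i
λ_sys = 0.000400 + 0.00000503 + 0.0000922 + 0.000000930 = 4.9816e-04 /h
MTBF = 1 / λ_sys = 2010 h

2010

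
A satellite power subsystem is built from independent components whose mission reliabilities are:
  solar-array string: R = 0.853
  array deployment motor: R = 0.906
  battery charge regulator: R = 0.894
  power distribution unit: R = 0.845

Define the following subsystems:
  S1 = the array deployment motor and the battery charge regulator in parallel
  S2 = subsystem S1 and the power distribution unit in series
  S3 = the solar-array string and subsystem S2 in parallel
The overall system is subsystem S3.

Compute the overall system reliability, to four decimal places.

Parallel (array deployment motor and battery charge regulator): 1 − (1 − 0.906000)(1 − 0.894000) = 0.990036
Series ([0.990036] and power distribution unit): 0.990036 × 0.845000 = 0.836580
Parallel (solar-array string and [0.836580]): 1 − (1 − 0.853000)(1 − 0.836580) = 0.9760

0.9760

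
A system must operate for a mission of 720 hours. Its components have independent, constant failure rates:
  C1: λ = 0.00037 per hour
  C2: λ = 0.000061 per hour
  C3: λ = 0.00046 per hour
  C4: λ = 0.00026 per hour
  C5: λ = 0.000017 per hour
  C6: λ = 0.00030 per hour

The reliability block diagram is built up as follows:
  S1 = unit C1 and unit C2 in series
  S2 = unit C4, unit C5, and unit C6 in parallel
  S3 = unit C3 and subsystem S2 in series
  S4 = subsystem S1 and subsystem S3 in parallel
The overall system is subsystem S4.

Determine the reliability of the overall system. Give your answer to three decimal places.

0.925

R(C1) = exp(−0.00037 × 720) = 0.76613
R(C2) = exp(−0.000061 × 720) = 0.95703
R(C3) = exp(−0.00046 × 720) = 0.71806
R(C4) = exp(−0.00026 × 720) = 0.82928
R(C5) = exp(−0.000017 × 720) = 0.98783
R(C6) = exp(−0.00030 × 720) = 0.80574
Series (C1 and C2): 0.76613 × 0.95703 = 0.73321
Parallel (C4, C5, and C6): 1 − (1 − 0.82928)(1 − 0.98783)(1 − 0.80574) = 0.99960
Series (C3 and [0.99960]): 0.71806 × 0.99960 = 0.71777
Parallel ([0.73321] and [0.71777]): 1 − (1 − 0.73321)(1 − 0.71777) = 0.925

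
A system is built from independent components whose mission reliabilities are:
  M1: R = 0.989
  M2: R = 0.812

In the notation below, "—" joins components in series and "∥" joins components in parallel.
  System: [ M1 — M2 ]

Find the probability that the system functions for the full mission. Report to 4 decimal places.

Series (M1 and M2): 0.989000 × 0.812000 = 0.8031

0.8031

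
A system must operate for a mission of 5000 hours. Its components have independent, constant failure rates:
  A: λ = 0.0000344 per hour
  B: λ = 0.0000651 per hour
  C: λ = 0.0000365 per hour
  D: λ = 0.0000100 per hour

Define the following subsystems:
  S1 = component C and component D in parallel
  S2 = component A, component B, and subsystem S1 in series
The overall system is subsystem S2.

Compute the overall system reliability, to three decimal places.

0.603

R(A) = exp(−0.0000344 × 5000) = 0.84198
R(B) = exp(−0.0000651 × 5000) = 0.72217
R(C) = exp(−0.0000365 × 5000) = 0.83318
R(D) = exp(−0.0000100 × 5000) = 0.95123
Parallel (C and D): 1 − (1 − 0.83318)(1 − 0.95123) = 0.99186
Series (A, B, and [0.99186]): 0.84198 × 0.72217 × 0.99186 = 0.603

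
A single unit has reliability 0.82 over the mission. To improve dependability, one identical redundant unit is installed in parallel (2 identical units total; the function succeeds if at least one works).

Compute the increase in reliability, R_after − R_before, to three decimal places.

R_before = 0.82
R_after = 1 − (1 − 0.82)^2 = 0.968
ΔR = 0.968 − 0.82 = 0.148

0.148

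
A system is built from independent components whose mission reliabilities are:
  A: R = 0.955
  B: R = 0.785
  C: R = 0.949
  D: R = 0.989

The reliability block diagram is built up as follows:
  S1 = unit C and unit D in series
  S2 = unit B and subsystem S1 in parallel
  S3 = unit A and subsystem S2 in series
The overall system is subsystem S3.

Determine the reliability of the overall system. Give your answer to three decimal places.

Series (C and D): 0.94900 × 0.98900 = 0.93856
Parallel (B and [0.93856]): 1 − (1 − 0.78500)(1 − 0.93856) = 0.98679
Series (A and [0.98679]): 0.95500 × 0.98679 = 0.942

0.942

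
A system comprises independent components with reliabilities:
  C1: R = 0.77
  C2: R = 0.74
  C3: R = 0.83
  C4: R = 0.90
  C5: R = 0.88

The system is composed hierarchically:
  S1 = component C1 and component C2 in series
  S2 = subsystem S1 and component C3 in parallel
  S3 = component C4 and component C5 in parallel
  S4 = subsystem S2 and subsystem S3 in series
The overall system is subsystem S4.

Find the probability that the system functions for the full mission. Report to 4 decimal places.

0.9157

Series (C1 and C2): 0.770000 × 0.740000 = 0.569800
Parallel ([0.569800] and C3): 1 − (1 − 0.569800)(1 − 0.830000) = 0.926866
Parallel (C4 and C5): 1 − (1 − 0.900000)(1 − 0.880000) = 0.988000
Series ([0.926866] and [0.988000]): 0.926866 × 0.988000 = 0.9157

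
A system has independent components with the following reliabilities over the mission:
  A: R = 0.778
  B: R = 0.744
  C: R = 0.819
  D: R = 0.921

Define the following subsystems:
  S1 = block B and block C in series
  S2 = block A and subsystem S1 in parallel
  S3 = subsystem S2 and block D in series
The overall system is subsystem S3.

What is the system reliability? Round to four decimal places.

Series (B and C): 0.744000 × 0.819000 = 0.609336
Parallel (A and [0.609336]): 1 − (1 − 0.778000)(1 − 0.609336) = 0.913273
Series ([0.913273] and D): 0.913273 × 0.921000 = 0.8411

0.8411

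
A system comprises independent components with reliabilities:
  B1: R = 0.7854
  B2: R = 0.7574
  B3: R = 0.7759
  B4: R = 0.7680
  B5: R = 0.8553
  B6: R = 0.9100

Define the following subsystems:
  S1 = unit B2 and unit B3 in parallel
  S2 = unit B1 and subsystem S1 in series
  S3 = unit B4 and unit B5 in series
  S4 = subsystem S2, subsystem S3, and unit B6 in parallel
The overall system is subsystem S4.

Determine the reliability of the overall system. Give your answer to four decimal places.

0.9921

Parallel (B2 and B3): 1 − (1 − 0.757400)(1 − 0.775900) = 0.945633
Series (B1 and [0.945633]): 0.785400 × 0.945633 = 0.742700
Series (B4 and B5): 0.768000 × 0.855300 = 0.656870
Parallel ([0.742700], [0.656870], and B6): 1 − (1 − 0.742700)(1 − 0.656870)(1 − 0.910000) = 0.9921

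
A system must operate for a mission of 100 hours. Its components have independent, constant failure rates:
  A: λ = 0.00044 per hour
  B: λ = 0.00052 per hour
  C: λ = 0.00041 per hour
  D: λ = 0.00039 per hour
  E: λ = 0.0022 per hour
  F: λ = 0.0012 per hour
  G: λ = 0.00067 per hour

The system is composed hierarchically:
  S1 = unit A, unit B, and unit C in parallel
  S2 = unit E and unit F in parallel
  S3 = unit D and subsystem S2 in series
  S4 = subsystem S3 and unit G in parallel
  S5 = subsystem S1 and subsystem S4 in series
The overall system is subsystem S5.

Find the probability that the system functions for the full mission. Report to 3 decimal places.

0.996

R(A) = exp(−0.00044 × 100) = 0.95695
R(B) = exp(−0.00052 × 100) = 0.94933
R(C) = exp(−0.00041 × 100) = 0.95983
R(D) = exp(−0.00039 × 100) = 0.96175
R(E) = exp(−0.0022 × 100) = 0.80252
R(F) = exp(−0.0012 × 100) = 0.88692
R(G) = exp(−0.00067 × 100) = 0.93520
Parallel (A, B, and C): 1 − (1 − 0.95695)(1 − 0.94933)(1 − 0.95983) = 0.99991
Parallel (E and F): 1 − (1 − 0.80252)(1 − 0.88692) = 0.97767
Series (D and [0.97767]): 0.96175 × 0.97767 = 0.94027
Parallel ([0.94027] and G): 1 − (1 − 0.94027)(1 − 0.93520) = 0.99613
Series ([0.99991] and [0.99613]): 0.99991 × 0.99613 = 0.996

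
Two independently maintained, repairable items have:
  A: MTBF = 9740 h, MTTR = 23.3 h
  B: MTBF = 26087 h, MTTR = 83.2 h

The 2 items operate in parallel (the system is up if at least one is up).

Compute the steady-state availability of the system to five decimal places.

A(A) = MTBF/(MTBF+MTTR) = 9740/(9740+23.3) = 0.997614
A(B) = MTBF/(MTBF+MTTR) = 26087/(26087+83.2) = 0.996821
Parallel availability: 1 − (1 − 0.997614)(1 − 0.996821) = 0.99999

0.99999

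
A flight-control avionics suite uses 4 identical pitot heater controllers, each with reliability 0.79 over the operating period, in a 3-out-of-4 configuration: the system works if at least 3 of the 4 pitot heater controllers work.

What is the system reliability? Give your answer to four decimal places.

0.8037

R = Σ_{i=3}^{4} C(4,i) p^i (1−p)^{4−i} with p = 0.79
C(4,3)·0.79^3·0.21^1 = 0.414153
C(4,4)·0.79^4·0.21^0 = 0.389501
Sum = 0.8037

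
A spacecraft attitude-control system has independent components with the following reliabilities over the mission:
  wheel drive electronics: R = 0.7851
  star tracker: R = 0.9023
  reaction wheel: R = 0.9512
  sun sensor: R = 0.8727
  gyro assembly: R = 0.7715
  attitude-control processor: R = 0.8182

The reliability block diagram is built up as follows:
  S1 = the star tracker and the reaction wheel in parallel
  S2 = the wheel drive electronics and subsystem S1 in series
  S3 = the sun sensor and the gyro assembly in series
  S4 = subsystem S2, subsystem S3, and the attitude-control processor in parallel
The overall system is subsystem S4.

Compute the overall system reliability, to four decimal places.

0.9870

Parallel (star tracker and reaction wheel): 1 − (1 − 0.902300)(1 − 0.951200) = 0.995232
Series (wheel drive electronics and [0.995232]): 0.785100 × 0.995232 = 0.781357
Series (sun sensor and gyro assembly): 0.872700 × 0.771500 = 0.673288
Parallel ([0.781357], [0.673288], and attitude-control processor): 1 − (1 − 0.781357)(1 − 0.673288)(1 − 0.818200) = 0.9870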